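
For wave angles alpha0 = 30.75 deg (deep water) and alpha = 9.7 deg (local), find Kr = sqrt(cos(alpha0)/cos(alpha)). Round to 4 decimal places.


Kr = sqrt(cos(alpha0) / cos(alpha))
cos(30.75) = 0.859406
cos(9.7) = 0.985703
Kr = sqrt(0.859406 / 0.985703)
Kr = sqrt(0.871871)
Kr = 0.9337

0.9337


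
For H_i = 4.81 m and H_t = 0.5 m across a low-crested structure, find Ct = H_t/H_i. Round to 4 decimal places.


Ct = H_t / H_i
Ct = 0.5 / 4.81
Ct = 0.1040

0.1040


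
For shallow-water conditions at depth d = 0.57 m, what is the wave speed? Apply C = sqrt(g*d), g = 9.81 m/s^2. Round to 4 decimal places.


Using the shallow-water approximation:
C = sqrt(g * d) = sqrt(9.81 * 0.57)
C = sqrt(5.5917)
C = 2.3647 m/s

2.3647


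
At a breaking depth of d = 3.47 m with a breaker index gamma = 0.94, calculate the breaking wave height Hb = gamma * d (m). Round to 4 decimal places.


Hb = gamma * d
Hb = 0.94 * 3.47
Hb = 3.2618 m

3.2618


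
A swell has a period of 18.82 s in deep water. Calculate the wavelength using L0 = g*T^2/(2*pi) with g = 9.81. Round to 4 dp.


L0 = g * T^2 / (2 * pi)
L0 = 9.81 * 18.82^2 / (2 * pi)
L0 = 9.81 * 354.1924 / 6.28319
L0 = 3474.6274 / 6.28319
L0 = 553.0041 m

553.0041


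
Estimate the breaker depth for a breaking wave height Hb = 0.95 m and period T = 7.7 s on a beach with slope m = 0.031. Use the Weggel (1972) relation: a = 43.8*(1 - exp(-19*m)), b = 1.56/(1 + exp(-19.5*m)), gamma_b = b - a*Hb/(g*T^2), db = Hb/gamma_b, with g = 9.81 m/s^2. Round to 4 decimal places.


a = 43.8 * (1 - exp(-19 * m))
exp(-19 * 0.031) = exp(-0.5890) = 0.554882
a = 43.8 * (1 - 0.554882) = 19.496173
b = 1.56 / (1 + exp(-19.5 * m))
exp(-19.5 * 0.031) = exp(-0.6045) = 0.546348
b = 1.56 / (1 + 0.546348) = 1.008829
Hb / (g * T^2) = 0.95 / (9.81 * 7.7^2) = 0.95 / 581.6349 = 0.00163333
gamma_b = b - a * Hb/(g*T^2) = 1.008829 - 19.496173 * 0.00163333 = 0.976985
db = Hb / gamma_b = 0.95 / 0.976985
db = 0.9724 m

0.9724


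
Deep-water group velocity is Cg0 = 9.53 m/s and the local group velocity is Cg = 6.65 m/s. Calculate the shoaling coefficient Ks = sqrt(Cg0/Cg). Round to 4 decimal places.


Ks = sqrt(Cg0 / Cg)
Ks = sqrt(9.53 / 6.65)
Ks = sqrt(1.4331)
Ks = 1.1971

1.1971


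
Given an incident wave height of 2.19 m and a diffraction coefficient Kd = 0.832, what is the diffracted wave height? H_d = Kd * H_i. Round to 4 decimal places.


H_d = Kd * H_i
H_d = 0.832 * 2.19
H_d = 1.8221 m

1.8221


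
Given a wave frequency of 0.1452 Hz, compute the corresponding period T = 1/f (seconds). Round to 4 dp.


T = 1 / f
T = 1 / 0.1452
T = 6.8871 s

6.8871


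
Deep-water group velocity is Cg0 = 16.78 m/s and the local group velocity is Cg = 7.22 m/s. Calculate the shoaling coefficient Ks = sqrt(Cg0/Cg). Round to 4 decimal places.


Ks = sqrt(Cg0 / Cg)
Ks = sqrt(16.78 / 7.22)
Ks = sqrt(2.3241)
Ks = 1.5245

1.5245


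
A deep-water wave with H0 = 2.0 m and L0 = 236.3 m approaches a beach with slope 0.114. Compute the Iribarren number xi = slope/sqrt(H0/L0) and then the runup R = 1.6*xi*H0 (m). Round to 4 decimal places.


xi = slope / sqrt(H0/L0)
H0/L0 = 2.0/236.3 = 0.008464
sqrt(0.008464) = 0.091999
xi = 0.114 / 0.091999 = 1.239144
R = 1.6 * xi * H0 = 1.6 * 1.239144 * 2.0
R = 3.9653 m

3.9653


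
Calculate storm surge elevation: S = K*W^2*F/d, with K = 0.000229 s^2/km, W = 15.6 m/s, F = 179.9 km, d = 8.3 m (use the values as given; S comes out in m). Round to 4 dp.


S = K * W^2 * F / d
W^2 = 15.6^2 = 243.36
S = 0.000229 * 243.36 * 179.9 / 8.3
Numerator = 0.000229 * 243.36 * 179.9 = 10.025726
S = 10.025726 / 8.3 = 1.2079 m

1.2079


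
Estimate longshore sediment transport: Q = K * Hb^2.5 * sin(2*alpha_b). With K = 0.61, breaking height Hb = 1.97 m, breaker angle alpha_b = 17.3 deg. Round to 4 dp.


Q = K * Hb^2.5 * sin(2 * alpha_b)
Hb^2.5 = 1.97^2.5 = 5.447103
sin(2 * 17.3) = sin(34.6) = 0.567844
Q = 0.61 * 5.447103 * 0.567844
Q = 1.8868 m^3/s

1.8868


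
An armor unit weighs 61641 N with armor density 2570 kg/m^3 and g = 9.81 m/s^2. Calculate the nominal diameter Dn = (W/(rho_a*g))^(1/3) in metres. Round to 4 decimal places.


V = W / (rho_a * g)
V = 61641 / (2570 * 9.81)
V = 61641 / 25211.70
V = 2.444936 m^3
Dn = V^(1/3) = 2.444936^(1/3)
Dn = 1.3472 m

1.3472


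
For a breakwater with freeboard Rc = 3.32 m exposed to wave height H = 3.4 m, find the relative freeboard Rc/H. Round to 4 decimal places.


Relative freeboard = Rc / H
= 3.32 / 3.4
= 0.9765

0.9765


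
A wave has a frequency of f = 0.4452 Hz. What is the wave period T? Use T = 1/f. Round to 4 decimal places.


T = 1 / f
T = 1 / 0.4452
T = 2.2462 s

2.2462


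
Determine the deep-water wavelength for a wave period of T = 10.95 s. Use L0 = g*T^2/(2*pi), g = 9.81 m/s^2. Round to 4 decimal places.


L0 = g * T^2 / (2 * pi)
L0 = 9.81 * 10.95^2 / (2 * pi)
L0 = 9.81 * 119.9025 / 6.28319
L0 = 1176.2435 / 6.28319
L0 = 187.2050 m

187.2050


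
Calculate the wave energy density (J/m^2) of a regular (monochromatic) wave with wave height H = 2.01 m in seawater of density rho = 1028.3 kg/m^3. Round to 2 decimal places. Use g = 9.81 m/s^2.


E = (1/8) * rho * g * H^2
E = (1/8) * 1028.3 * 9.81 * 2.01^2
E = 0.125 * 1028.3 * 9.81 * 4.0401
E = 5094.38 J/m^2

5094.38


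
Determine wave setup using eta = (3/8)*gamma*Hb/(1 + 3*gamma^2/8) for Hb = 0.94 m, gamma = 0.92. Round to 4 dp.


eta = (3/8) * gamma * Hb / (1 + 3*gamma^2/8)
Numerator = (3/8) * 0.92 * 0.94 = 0.324300
Denominator = 1 + 3*0.92^2/8 = 1 + 0.317400 = 1.317400
eta = 0.324300 / 1.317400
eta = 0.2462 m

0.2462


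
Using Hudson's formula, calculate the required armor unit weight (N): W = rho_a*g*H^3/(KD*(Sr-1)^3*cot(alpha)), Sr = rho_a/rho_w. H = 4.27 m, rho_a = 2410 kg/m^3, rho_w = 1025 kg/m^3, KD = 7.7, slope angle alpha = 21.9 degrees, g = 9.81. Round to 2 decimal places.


Sr = rho_a / rho_w = 2410 / 1025 = 2.351220
(Sr - 1) = 1.351220
(Sr - 1)^3 = 2.467049
cot(21.9) = 1 / tan(21.9) = 1 / 0.401997 = 2.487578
Numerator = 2410 * 9.81 * 4.27^3 = 1840643.4725
Denominator = 7.7 * 2.467049 * 2.487578 = 47.254719
W = 1840643.4725 / 47.254719
W = 38951.53 N

38951.53


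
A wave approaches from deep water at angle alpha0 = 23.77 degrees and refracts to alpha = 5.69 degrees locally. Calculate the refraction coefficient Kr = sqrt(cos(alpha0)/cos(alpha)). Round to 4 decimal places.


Kr = sqrt(cos(alpha0) / cos(alpha))
cos(23.77) = 0.915171
cos(5.69) = 0.995073
Kr = sqrt(0.915171 / 0.995073)
Kr = sqrt(0.919702)
Kr = 0.9590

0.9590


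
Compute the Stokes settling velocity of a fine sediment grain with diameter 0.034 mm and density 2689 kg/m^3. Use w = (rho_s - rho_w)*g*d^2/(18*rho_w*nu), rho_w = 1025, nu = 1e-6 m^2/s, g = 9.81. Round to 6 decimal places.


w = (rho_s - rho_w) * g * d^2 / (18 * rho_w * nu)
d = 0.034 mm = 0.000034 m
rho_s - rho_w = 2689 - 1025 = 1664
Numerator = 1664 * 9.81 * (0.000034)^2 = 0.000018870359
Denominator = 18 * 1025 * 1e-6 = 0.018450
w = 0.001023 m/s

0.001023


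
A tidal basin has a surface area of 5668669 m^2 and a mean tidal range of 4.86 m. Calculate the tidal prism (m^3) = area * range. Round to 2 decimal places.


Tidal prism = Area * Tidal range
P = 5668669 * 4.86
P = 27549731.34 m^3

27549731.34


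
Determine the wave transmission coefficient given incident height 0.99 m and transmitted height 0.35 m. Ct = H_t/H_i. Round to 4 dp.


Ct = H_t / H_i
Ct = 0.35 / 0.99
Ct = 0.3535

0.3535


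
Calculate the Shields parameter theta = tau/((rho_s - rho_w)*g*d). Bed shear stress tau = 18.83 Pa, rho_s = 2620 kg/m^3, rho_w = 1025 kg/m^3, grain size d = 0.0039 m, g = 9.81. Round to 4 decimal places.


theta = tau / ((rho_s - rho_w) * g * d)
rho_s - rho_w = 2620 - 1025 = 1595
Denominator = 1595 * 9.81 * 0.0039 = 61.023105
theta = 18.83 / 61.023105
theta = 0.3086

0.3086


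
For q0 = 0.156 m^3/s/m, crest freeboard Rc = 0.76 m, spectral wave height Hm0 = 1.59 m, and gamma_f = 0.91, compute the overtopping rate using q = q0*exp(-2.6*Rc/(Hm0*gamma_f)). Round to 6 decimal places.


q = q0 * exp(-2.6 * Rc / (Hm0 * gamma_f))
Exponent = -2.6 * 0.76 / (1.59 * 0.91)
= -2.6 * 0.76 / 1.4469
= -1.365678
exp(-1.365678) = 0.255207
q = 0.156 * 0.255207
q = 0.039812 m^3/s/m

0.039812


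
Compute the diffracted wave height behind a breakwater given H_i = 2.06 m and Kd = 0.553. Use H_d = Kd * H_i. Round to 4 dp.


H_d = Kd * H_i
H_d = 0.553 * 2.06
H_d = 1.1392 m

1.1392


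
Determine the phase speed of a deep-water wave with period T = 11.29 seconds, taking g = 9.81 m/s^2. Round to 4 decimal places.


We use the deep-water celerity formula:
C = g * T / (2 * pi)
C = 9.81 * 11.29 / (2 * 3.14159...)
C = 110.754900 / 6.283185
C = 17.6272 m/s

17.6272


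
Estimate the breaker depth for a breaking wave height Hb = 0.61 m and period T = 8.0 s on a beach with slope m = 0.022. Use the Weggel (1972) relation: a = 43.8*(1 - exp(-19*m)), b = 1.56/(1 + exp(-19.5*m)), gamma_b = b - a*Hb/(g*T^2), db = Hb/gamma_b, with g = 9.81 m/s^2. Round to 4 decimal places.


a = 43.8 * (1 - exp(-19 * m))
exp(-19 * 0.022) = exp(-0.4180) = 0.658362
a = 43.8 * (1 - 0.658362) = 14.963734
b = 1.56 / (1 + exp(-19.5 * m))
exp(-19.5 * 0.022) = exp(-0.4290) = 0.651160
b = 1.56 / (1 + 0.651160) = 0.944790
Hb / (g * T^2) = 0.61 / (9.81 * 8.0^2) = 0.61 / 627.8400 = 0.00097159
gamma_b = b - a * Hb/(g*T^2) = 0.944790 - 14.963734 * 0.00097159 = 0.930252
db = Hb / gamma_b = 0.61 / 0.930252
db = 0.6557 m

0.6557


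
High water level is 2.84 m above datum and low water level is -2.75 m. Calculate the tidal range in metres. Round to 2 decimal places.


Tidal range = High water - Low water
Tidal range = 2.84 - (-2.75)
Tidal range = 5.59 m

5.59


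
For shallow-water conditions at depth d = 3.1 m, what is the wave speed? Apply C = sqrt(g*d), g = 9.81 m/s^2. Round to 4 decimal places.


Using the shallow-water approximation:
C = sqrt(g * d) = sqrt(9.81 * 3.1)
C = sqrt(30.4110)
C = 5.5146 m/s

5.5146


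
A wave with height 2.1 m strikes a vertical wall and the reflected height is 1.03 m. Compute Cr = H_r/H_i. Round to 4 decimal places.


Cr = H_r / H_i
Cr = 1.03 / 2.1
Cr = 0.4905

0.4905


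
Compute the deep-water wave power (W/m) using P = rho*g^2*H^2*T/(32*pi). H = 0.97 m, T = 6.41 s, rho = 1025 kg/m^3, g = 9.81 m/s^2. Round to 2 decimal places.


P = rho * g^2 * H^2 * T / (32 * pi)
P = 1025 * 9.81^2 * 0.97^2 * 6.41 / (32 * pi)
P = 1025 * 96.2361 * 0.9409 * 6.41 / 100.53096
P = 5917.84 W/m

5917.84


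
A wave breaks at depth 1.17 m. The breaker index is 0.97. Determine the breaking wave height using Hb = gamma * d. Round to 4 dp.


Hb = gamma * d
Hb = 0.97 * 1.17
Hb = 1.1349 m

1.1349


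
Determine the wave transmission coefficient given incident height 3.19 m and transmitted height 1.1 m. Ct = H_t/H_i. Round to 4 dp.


Ct = H_t / H_i
Ct = 1.1 / 3.19
Ct = 0.3448

0.3448


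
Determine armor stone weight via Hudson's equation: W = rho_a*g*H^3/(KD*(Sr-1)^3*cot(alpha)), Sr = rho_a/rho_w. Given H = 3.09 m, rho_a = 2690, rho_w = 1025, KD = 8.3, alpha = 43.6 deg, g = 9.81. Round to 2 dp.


Sr = rho_a / rho_w = 2690 / 1025 = 2.624390
(Sr - 1) = 1.624390
(Sr - 1)^3 = 4.286187
cot(43.6) = 1 / tan(43.6) = 1 / 0.952287 = 1.050103
Numerator = 2690 * 9.81 * 3.09^3 = 778568.3153
Denominator = 8.3 * 4.286187 * 1.050103 = 37.357800
W = 778568.3153 / 37.357800
W = 20840.85 N

20840.85


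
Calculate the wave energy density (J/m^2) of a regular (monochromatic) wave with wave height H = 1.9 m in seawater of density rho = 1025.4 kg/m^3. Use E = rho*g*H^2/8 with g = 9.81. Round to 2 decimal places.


E = (1/8) * rho * g * H^2
E = (1/8) * 1025.4 * 9.81 * 1.9^2
E = 0.125 * 1025.4 * 9.81 * 3.6100
E = 4539.20 J/m^2

4539.20


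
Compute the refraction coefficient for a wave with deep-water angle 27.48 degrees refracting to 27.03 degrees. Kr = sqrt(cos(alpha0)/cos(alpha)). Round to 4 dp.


Kr = sqrt(cos(alpha0) / cos(alpha))
cos(27.48) = 0.887172
cos(27.03) = 0.890769
Kr = sqrt(0.887172 / 0.890769)
Kr = sqrt(0.995962)
Kr = 0.9980

0.9980


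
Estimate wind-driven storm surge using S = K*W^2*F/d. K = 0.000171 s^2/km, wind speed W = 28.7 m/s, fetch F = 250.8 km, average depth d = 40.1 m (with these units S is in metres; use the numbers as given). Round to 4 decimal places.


S = K * W^2 * F / d
W^2 = 28.7^2 = 823.69
S = 0.000171 * 823.69 * 250.8 / 40.1
Numerator = 0.000171 * 823.69 * 250.8 = 35.325428
S = 35.325428 / 40.1 = 0.8809 m

0.8809


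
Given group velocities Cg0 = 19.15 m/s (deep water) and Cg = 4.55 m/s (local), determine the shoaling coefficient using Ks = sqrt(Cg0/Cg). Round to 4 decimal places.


Ks = sqrt(Cg0 / Cg)
Ks = sqrt(19.15 / 4.55)
Ks = sqrt(4.2088)
Ks = 2.0515

2.0515


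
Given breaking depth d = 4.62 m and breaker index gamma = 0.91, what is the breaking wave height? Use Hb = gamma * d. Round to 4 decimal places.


Hb = gamma * d
Hb = 0.91 * 4.62
Hb = 4.2042 m

4.2042


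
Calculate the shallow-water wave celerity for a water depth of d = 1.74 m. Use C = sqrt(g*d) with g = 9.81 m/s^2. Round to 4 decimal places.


Using the shallow-water approximation:
C = sqrt(g * d) = sqrt(9.81 * 1.74)
C = sqrt(17.0694)
C = 4.1315 m/s

4.1315


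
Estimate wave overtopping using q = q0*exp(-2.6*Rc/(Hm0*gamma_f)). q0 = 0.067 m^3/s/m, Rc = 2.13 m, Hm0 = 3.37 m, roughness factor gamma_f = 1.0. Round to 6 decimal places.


q = q0 * exp(-2.6 * Rc / (Hm0 * gamma_f))
Exponent = -2.6 * 2.13 / (3.37 * 1.0)
= -2.6 * 2.13 / 3.3700
= -1.643323
exp(-1.643323) = 0.193336
q = 0.067 * 0.193336
q = 0.012954 m^3/s/m

0.012954


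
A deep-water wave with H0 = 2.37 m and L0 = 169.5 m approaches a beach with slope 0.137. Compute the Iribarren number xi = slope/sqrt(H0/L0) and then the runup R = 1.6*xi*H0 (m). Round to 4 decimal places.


xi = slope / sqrt(H0/L0)
H0/L0 = 2.37/169.5 = 0.013982
sqrt(0.013982) = 0.118247
xi = 0.137 / 0.118247 = 1.158594
R = 1.6 * xi * H0 = 1.6 * 1.158594 * 2.37
R = 4.3934 m

4.3934


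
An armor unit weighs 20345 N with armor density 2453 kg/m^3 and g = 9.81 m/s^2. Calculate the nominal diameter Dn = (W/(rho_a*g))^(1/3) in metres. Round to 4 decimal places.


V = W / (rho_a * g)
V = 20345 / (2453 * 9.81)
V = 20345 / 24063.93
V = 0.845456 m^3
Dn = V^(1/3) = 0.845456^(1/3)
Dn = 0.9456 m

0.9456


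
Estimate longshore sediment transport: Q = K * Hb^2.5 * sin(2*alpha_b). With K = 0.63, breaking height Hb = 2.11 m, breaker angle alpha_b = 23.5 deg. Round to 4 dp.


Q = K * Hb^2.5 * sin(2 * alpha_b)
Hb^2.5 = 2.11^2.5 = 6.467049
sin(2 * 23.5) = sin(47.0) = 0.731354
Q = 0.63 * 6.467049 * 0.731354
Q = 2.9797 m^3/s

2.9797


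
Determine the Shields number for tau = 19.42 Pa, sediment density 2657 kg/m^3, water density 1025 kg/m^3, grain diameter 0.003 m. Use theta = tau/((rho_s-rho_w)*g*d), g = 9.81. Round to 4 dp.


theta = tau / ((rho_s - rho_w) * g * d)
rho_s - rho_w = 2657 - 1025 = 1632
Denominator = 1632 * 9.81 * 0.003 = 48.029760
theta = 19.42 / 48.029760
theta = 0.4043

0.4043


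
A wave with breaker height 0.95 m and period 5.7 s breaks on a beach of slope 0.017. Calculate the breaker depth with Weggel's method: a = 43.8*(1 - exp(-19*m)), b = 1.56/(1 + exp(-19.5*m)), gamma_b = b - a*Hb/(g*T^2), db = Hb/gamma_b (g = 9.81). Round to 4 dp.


a = 43.8 * (1 - exp(-19 * m))
exp(-19 * 0.017) = exp(-0.3230) = 0.723974
a = 43.8 * (1 - 0.723974) = 12.089945
b = 1.56 / (1 + exp(-19.5 * m))
exp(-19.5 * 0.017) = exp(-0.3315) = 0.717846
b = 1.56 / (1 + 0.717846) = 0.908114
Hb / (g * T^2) = 0.95 / (9.81 * 5.7^2) = 0.95 / 318.7269 = 0.00298061
gamma_b = b - a * Hb/(g*T^2) = 0.908114 - 12.089945 * 0.00298061 = 0.872079
db = Hb / gamma_b = 0.95 / 0.872079
db = 1.0894 m

1.0894


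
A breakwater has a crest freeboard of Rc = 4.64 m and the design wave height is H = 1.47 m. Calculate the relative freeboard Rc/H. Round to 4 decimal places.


Relative freeboard = Rc / H
= 4.64 / 1.47
= 3.1565

3.1565


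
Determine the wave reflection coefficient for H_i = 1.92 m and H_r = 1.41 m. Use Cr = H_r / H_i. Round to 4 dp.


Cr = H_r / H_i
Cr = 1.41 / 1.92
Cr = 0.7344

0.7344


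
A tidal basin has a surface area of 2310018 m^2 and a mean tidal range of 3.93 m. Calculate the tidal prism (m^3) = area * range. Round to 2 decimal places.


Tidal prism = Area * Tidal range
P = 2310018 * 3.93
P = 9078370.74 m^3

9078370.74


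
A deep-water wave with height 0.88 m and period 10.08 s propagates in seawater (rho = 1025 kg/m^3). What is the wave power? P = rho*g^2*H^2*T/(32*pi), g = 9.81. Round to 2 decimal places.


P = rho * g^2 * H^2 * T / (32 * pi)
P = 1025 * 9.81^2 * 0.88^2 * 10.08 / (32 * pi)
P = 1025 * 96.2361 * 0.7744 * 10.08 / 100.53096
P = 7659.28 W/m

7659.28


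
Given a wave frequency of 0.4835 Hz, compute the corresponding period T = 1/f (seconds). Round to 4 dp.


T = 1 / f
T = 1 / 0.4835
T = 2.0683 s

2.0683


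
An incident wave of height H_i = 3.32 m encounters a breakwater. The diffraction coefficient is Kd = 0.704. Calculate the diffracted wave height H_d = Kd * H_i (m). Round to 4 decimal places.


H_d = Kd * H_i
H_d = 0.704 * 3.32
H_d = 2.3373 m

2.3373


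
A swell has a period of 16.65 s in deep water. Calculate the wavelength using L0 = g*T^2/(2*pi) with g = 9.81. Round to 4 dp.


L0 = g * T^2 / (2 * pi)
L0 = 9.81 * 16.65^2 / (2 * pi)
L0 = 9.81 * 277.2225 / 6.28319
L0 = 2719.5527 / 6.28319
L0 = 432.8303 m

432.8303


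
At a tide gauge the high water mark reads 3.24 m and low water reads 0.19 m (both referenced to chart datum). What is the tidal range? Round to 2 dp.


Tidal range = High water - Low water
Tidal range = 3.24 - (0.19)
Tidal range = 3.05 m

3.05


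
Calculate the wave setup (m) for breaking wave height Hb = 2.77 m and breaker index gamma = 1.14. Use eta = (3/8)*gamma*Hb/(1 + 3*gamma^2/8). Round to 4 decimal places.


eta = (3/8) * gamma * Hb / (1 + 3*gamma^2/8)
Numerator = (3/8) * 1.14 * 2.77 = 1.184175
Denominator = 1 + 3*1.14^2/8 = 1 + 0.487350 = 1.487350
eta = 1.184175 / 1.487350
eta = 0.7962 m

0.7962


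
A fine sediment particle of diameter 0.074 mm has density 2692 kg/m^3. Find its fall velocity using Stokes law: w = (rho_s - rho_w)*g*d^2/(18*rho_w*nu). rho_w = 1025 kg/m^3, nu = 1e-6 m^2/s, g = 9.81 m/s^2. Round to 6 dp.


w = (rho_s - rho_w) * g * d^2 / (18 * rho_w * nu)
d = 0.074 mm = 0.000074 m
rho_s - rho_w = 2692 - 1025 = 1667
Numerator = 1667 * 9.81 * (0.000074)^2 = 0.000089550507
Denominator = 18 * 1025 * 1e-6 = 0.018450
w = 0.004854 m/s

0.004854


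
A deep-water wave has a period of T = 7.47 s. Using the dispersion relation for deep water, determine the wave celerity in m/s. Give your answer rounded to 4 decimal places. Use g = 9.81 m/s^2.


We use the deep-water celerity formula:
C = g * T / (2 * pi)
C = 9.81 * 7.47 / (2 * 3.14159...)
C = 73.280700 / 6.283185
C = 11.6630 m/s

11.6630


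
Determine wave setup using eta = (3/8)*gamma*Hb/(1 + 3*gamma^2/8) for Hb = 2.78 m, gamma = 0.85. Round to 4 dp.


eta = (3/8) * gamma * Hb / (1 + 3*gamma^2/8)
Numerator = (3/8) * 0.85 * 2.78 = 0.886125
Denominator = 1 + 3*0.85^2/8 = 1 + 0.270938 = 1.270938
eta = 0.886125 / 1.270938
eta = 0.6972 m

0.6972


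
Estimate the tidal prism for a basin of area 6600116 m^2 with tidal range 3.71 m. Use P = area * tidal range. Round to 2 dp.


Tidal prism = Area * Tidal range
P = 6600116 * 3.71
P = 24486430.36 m^3

24486430.36


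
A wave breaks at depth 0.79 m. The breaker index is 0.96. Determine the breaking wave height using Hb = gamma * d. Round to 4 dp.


Hb = gamma * d
Hb = 0.96 * 0.79
Hb = 0.7584 m

0.7584


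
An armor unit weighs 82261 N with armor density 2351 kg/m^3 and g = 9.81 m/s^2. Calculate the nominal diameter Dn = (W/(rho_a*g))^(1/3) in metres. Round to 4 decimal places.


V = W / (rho_a * g)
V = 82261 / (2351 * 9.81)
V = 82261 / 23063.31
V = 3.566747 m^3
Dn = V^(1/3) = 3.566747^(1/3)
Dn = 1.5279 m

1.5279


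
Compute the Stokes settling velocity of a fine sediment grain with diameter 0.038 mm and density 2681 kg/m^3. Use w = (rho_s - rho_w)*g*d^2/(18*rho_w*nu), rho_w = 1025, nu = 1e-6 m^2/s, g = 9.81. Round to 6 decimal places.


w = (rho_s - rho_w) * g * d^2 / (18 * rho_w * nu)
d = 0.038 mm = 0.000038 m
rho_s - rho_w = 2681 - 1025 = 1656
Numerator = 1656 * 9.81 * (0.000038)^2 = 0.000023458300
Denominator = 18 * 1025 * 1e-6 = 0.018450
w = 0.001271 m/s

0.001271


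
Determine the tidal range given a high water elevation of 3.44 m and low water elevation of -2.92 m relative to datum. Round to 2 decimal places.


Tidal range = High water - Low water
Tidal range = 3.44 - (-2.92)
Tidal range = 6.36 m

6.36


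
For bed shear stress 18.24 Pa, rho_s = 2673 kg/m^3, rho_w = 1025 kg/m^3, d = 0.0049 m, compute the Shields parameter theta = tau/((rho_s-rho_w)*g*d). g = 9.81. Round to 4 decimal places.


theta = tau / ((rho_s - rho_w) * g * d)
rho_s - rho_w = 2673 - 1025 = 1648
Denominator = 1648 * 9.81 * 0.0049 = 79.217712
theta = 18.24 / 79.217712
theta = 0.2303

0.2303


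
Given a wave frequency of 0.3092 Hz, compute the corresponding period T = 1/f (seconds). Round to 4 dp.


T = 1 / f
T = 1 / 0.3092
T = 3.2342 s

3.2342


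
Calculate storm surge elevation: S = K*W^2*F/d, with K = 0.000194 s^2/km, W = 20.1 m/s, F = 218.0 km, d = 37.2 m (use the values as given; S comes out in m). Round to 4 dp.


S = K * W^2 * F / d
W^2 = 20.1^2 = 404.01
S = 0.000194 * 404.01 * 218.0 / 37.2
Numerator = 0.000194 * 404.01 * 218.0 = 17.086391
S = 17.086391 / 37.2 = 0.4593 m

0.4593


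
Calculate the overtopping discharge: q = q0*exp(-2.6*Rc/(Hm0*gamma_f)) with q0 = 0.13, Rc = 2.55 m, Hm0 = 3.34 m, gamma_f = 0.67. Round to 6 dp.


q = q0 * exp(-2.6 * Rc / (Hm0 * gamma_f))
Exponent = -2.6 * 2.55 / (3.34 * 0.67)
= -2.6 * 2.55 / 2.2378
= -2.962731
exp(-2.962731) = 0.051678
q = 0.13 * 0.051678
q = 0.006718 m^3/s/m

0.006718


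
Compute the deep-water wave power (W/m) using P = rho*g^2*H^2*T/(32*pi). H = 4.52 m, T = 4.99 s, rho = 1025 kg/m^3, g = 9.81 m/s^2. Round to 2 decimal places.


P = rho * g^2 * H^2 * T / (32 * pi)
P = 1025 * 9.81^2 * 4.52^2 * 4.99 / (32 * pi)
P = 1025 * 96.2361 * 20.4304 * 4.99 / 100.53096
P = 100032.11 W/m

100032.11


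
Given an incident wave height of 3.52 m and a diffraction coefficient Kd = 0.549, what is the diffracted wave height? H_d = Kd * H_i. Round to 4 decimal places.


H_d = Kd * H_i
H_d = 0.549 * 3.52
H_d = 1.9325 m

1.9325


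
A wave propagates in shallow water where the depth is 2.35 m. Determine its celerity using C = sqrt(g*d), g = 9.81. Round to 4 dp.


Using the shallow-water approximation:
C = sqrt(g * d) = sqrt(9.81 * 2.35)
C = sqrt(23.0535)
C = 4.8014 m/s

4.8014


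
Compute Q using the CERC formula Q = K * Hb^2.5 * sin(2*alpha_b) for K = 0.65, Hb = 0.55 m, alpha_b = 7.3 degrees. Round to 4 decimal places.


Q = K * Hb^2.5 * sin(2 * alpha_b)
Hb^2.5 = 0.55^2.5 = 0.224340
sin(2 * 7.3) = sin(14.6) = 0.252069
Q = 0.65 * 0.224340 * 0.252069
Q = 0.0368 m^3/s

0.0368


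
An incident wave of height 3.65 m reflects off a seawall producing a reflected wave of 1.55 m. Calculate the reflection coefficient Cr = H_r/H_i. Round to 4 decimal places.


Cr = H_r / H_i
Cr = 1.55 / 3.65
Cr = 0.4247

0.4247


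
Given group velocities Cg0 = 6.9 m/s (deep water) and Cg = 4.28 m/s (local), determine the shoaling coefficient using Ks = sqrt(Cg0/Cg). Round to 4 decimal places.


Ks = sqrt(Cg0 / Cg)
Ks = sqrt(6.9 / 4.28)
Ks = sqrt(1.6121)
Ks = 1.2697

1.2697


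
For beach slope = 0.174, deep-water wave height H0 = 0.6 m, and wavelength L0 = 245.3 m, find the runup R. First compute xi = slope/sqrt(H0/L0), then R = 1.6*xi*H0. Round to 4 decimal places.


xi = slope / sqrt(H0/L0)
H0/L0 = 0.6/245.3 = 0.002446
sqrt(0.002446) = 0.049457
xi = 0.174 / 0.049457 = 3.518215
R = 1.6 * xi * H0 = 1.6 * 3.518215 * 0.6
R = 3.3775 m

3.3775


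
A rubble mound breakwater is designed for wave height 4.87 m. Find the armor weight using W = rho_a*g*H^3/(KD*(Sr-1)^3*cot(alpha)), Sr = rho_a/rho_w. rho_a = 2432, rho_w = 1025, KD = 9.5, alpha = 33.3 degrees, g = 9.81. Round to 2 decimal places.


Sr = rho_a / rho_w = 2432 / 1025 = 2.372683
(Sr - 1) = 1.372683
(Sr - 1)^3 = 2.586489
cot(33.3) = 1 / tan(33.3) = 1 / 0.656877 = 1.522355
Numerator = 2432 * 9.81 * 4.87^3 = 2755620.8469
Denominator = 9.5 * 2.586489 * 1.522355 = 37.406760
W = 2755620.8469 / 37.406760
W = 73666.39 N

73666.39


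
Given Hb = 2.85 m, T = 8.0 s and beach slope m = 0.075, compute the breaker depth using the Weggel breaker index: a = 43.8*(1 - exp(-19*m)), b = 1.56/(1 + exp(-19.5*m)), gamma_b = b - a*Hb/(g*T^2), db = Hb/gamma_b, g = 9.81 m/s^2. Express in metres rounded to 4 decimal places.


a = 43.8 * (1 - exp(-19 * m))
exp(-19 * 0.075) = exp(-1.4250) = 0.240508
a = 43.8 * (1 - 0.240508) = 33.265729
b = 1.56 / (1 + exp(-19.5 * m))
exp(-19.5 * 0.075) = exp(-1.4625) = 0.231656
b = 1.56 / (1 + 0.231656) = 1.266587
Hb / (g * T^2) = 2.85 / (9.81 * 8.0^2) = 2.85 / 627.8400 = 0.00453937
gamma_b = b - a * Hb/(g*T^2) = 1.266587 - 33.265729 * 0.00453937 = 1.115581
db = Hb / gamma_b = 2.85 / 1.115581
db = 2.5547 m

2.5547


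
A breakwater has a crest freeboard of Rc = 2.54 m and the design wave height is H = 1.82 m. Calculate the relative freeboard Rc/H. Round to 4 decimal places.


Relative freeboard = Rc / H
= 2.54 / 1.82
= 1.3956

1.3956


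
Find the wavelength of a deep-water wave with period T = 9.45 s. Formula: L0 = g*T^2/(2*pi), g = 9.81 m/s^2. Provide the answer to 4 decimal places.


L0 = g * T^2 / (2 * pi)
L0 = 9.81 * 9.45^2 / (2 * pi)
L0 = 9.81 * 89.3025 / 6.28319
L0 = 876.0575 / 6.28319
L0 = 139.4289 m

139.4289


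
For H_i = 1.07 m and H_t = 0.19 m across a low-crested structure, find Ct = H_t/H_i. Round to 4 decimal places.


Ct = H_t / H_i
Ct = 0.19 / 1.07
Ct = 0.1776

0.1776


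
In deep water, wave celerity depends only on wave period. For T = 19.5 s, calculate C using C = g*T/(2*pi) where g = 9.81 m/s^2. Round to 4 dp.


We use the deep-water celerity formula:
C = g * T / (2 * pi)
C = 9.81 * 19.5 / (2 * 3.14159...)
C = 191.295000 / 6.283185
C = 30.4455 m/s

30.4455


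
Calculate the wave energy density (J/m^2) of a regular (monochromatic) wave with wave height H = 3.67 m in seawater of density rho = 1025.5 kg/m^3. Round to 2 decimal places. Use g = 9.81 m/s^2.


E = (1/8) * rho * g * H^2
E = (1/8) * 1025.5 * 9.81 * 3.67^2
E = 0.125 * 1025.5 * 9.81 * 13.4689
E = 16937.40 J/m^2

16937.40


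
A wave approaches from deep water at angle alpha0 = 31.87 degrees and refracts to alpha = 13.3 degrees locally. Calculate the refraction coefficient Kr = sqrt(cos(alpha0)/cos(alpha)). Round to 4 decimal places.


Kr = sqrt(cos(alpha0) / cos(alpha))
cos(31.87) = 0.849248
cos(13.3) = 0.973179
Kr = sqrt(0.849248 / 0.973179)
Kr = sqrt(0.872654)
Kr = 0.9342

0.9342


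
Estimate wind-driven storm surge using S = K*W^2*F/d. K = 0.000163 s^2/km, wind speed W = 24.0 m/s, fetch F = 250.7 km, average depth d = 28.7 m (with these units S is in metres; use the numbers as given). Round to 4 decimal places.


S = K * W^2 * F / d
W^2 = 24.0^2 = 576.00
S = 0.000163 * 576.00 * 250.7 / 28.7
Numerator = 0.000163 * 576.00 * 250.7 = 23.537722
S = 23.537722 / 28.7 = 0.8201 m

0.8201


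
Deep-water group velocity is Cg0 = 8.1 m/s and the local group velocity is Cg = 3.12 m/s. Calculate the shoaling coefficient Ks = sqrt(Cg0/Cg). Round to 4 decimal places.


Ks = sqrt(Cg0 / Cg)
Ks = sqrt(8.1 / 3.12)
Ks = sqrt(2.5962)
Ks = 1.6113

1.6113


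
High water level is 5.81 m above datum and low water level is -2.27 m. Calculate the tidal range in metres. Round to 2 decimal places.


Tidal range = High water - Low water
Tidal range = 5.81 - (-2.27)
Tidal range = 8.08 m

8.08


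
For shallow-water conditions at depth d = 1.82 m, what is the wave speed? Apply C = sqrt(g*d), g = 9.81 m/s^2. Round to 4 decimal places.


Using the shallow-water approximation:
C = sqrt(g * d) = sqrt(9.81 * 1.82)
C = sqrt(17.8542)
C = 4.2254 m/s

4.2254


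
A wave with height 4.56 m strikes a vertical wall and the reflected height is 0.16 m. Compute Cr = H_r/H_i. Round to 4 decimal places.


Cr = H_r / H_i
Cr = 0.16 / 4.56
Cr = 0.0351

0.0351


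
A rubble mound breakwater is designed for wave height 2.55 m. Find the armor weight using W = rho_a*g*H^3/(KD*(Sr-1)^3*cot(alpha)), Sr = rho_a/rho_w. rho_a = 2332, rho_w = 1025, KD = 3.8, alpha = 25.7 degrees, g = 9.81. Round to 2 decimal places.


Sr = rho_a / rho_w = 2332 / 1025 = 2.275122
(Sr - 1) = 1.275122
(Sr - 1)^3 = 2.073267
cot(25.7) = 1 / tan(25.7) = 1 / 0.481267 = 2.077847
Numerator = 2332 * 9.81 * 2.55^3 = 379330.7894
Denominator = 3.8 * 2.073267 * 2.077847 = 16.370134
W = 379330.7894 / 16.370134
W = 23172.13 N

23172.13


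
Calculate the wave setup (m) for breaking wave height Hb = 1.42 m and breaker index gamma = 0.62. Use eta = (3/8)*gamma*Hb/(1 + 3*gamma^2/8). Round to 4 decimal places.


eta = (3/8) * gamma * Hb / (1 + 3*gamma^2/8)
Numerator = (3/8) * 0.62 * 1.42 = 0.330150
Denominator = 1 + 3*0.62^2/8 = 1 + 0.144150 = 1.144150
eta = 0.330150 / 1.144150
eta = 0.2886 m

0.2886


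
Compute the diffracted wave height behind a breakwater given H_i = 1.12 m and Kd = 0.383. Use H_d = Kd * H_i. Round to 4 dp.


H_d = Kd * H_i
H_d = 0.383 * 1.12
H_d = 0.4290 m

0.4290


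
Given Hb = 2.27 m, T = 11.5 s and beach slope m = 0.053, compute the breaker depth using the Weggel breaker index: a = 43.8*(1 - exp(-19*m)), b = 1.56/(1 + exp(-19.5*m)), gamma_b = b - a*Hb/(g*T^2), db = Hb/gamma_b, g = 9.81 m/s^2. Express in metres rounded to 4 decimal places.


a = 43.8 * (1 - exp(-19 * m))
exp(-19 * 0.053) = exp(-1.0070) = 0.365313
a = 43.8 * (1 - 0.365313) = 27.799278
b = 1.56 / (1 + exp(-19.5 * m))
exp(-19.5 * 0.053) = exp(-1.0335) = 0.355760
b = 1.56 / (1 + 0.355760) = 1.150646
Hb / (g * T^2) = 2.27 / (9.81 * 11.5^2) = 2.27 / 1297.3725 = 0.00174969
gamma_b = b - a * Hb/(g*T^2) = 1.150646 - 27.799278 * 0.00174969 = 1.102006
db = Hb / gamma_b = 2.27 / 1.102006
db = 2.0599 m

2.0599


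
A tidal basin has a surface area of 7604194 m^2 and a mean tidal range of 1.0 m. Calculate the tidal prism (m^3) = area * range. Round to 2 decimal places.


Tidal prism = Area * Tidal range
P = 7604194 * 1.0
P = 7604194.00 m^3

7604194.00


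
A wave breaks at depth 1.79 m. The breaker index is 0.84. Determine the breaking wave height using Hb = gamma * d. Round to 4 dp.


Hb = gamma * d
Hb = 0.84 * 1.79
Hb = 1.5036 m

1.5036


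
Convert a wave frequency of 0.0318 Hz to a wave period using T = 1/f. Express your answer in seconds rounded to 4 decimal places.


T = 1 / f
T = 1 / 0.0318
T = 31.4465 s

31.4465


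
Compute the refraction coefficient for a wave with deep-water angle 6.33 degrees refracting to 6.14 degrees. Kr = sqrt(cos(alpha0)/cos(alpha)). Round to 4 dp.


Kr = sqrt(cos(alpha0) / cos(alpha))
cos(6.33) = 0.993903
cos(6.14) = 0.994264
Kr = sqrt(0.993903 / 0.994264)
Kr = sqrt(0.999638)
Kr = 0.9998

0.9998


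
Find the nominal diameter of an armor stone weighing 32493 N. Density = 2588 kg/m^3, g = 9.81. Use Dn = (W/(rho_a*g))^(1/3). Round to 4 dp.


V = W / (rho_a * g)
V = 32493 / (2588 * 9.81)
V = 32493 / 25388.28
V = 1.279843 m^3
Dn = V^(1/3) = 1.279843^(1/3)
Dn = 1.0857 m

1.0857


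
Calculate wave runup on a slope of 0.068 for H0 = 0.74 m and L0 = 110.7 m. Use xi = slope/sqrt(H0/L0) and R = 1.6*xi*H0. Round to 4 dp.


xi = slope / sqrt(H0/L0)
H0/L0 = 0.74/110.7 = 0.006685
sqrt(0.006685) = 0.081760
xi = 0.068 / 0.081760 = 0.831700
R = 1.6 * xi * H0 = 1.6 * 0.831700 * 0.74
R = 0.9847 m

0.9847


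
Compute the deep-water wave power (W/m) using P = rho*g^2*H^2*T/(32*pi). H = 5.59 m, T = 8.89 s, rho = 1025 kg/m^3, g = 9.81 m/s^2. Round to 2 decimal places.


P = rho * g^2 * H^2 * T / (32 * pi)
P = 1025 * 9.81^2 * 5.59^2 * 8.89 / (32 * pi)
P = 1025 * 96.2361 * 31.2481 * 8.89 / 100.53096
P = 272575.87 W/m

272575.87


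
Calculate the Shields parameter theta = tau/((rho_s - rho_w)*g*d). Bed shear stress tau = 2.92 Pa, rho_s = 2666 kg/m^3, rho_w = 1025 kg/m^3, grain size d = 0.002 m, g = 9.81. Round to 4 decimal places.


theta = tau / ((rho_s - rho_w) * g * d)
rho_s - rho_w = 2666 - 1025 = 1641
Denominator = 1641 * 9.81 * 0.002 = 32.196420
theta = 2.92 / 32.196420
theta = 0.0907

0.0907


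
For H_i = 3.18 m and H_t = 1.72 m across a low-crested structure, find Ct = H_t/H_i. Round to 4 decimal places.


Ct = H_t / H_i
Ct = 1.72 / 3.18
Ct = 0.5409

0.5409


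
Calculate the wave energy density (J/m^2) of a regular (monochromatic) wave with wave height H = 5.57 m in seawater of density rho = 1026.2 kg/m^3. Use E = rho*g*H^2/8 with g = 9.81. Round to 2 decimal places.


E = (1/8) * rho * g * H^2
E = (1/8) * 1026.2 * 9.81 * 5.57^2
E = 0.125 * 1026.2 * 9.81 * 31.0249
E = 39041.04 J/m^2

39041.04


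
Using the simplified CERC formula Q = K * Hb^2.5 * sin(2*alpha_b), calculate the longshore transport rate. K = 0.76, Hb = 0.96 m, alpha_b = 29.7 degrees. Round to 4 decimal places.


Q = K * Hb^2.5 * sin(2 * alpha_b)
Hb^2.5 = 0.96^2.5 = 0.902980
sin(2 * 29.7) = sin(59.4) = 0.860742
Q = 0.76 * 0.902980 * 0.860742
Q = 0.5907 m^3/s

0.5907


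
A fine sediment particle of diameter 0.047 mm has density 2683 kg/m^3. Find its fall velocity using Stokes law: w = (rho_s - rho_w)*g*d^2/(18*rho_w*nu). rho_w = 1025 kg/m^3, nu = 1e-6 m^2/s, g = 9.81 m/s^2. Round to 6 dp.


w = (rho_s - rho_w) * g * d^2 / (18 * rho_w * nu)
d = 0.047 mm = 0.000047 m
rho_s - rho_w = 2683 - 1025 = 1658
Numerator = 1658 * 9.81 * (0.000047)^2 = 0.000035929341
Denominator = 18 * 1025 * 1e-6 = 0.018450
w = 0.001947 m/s

0.001947


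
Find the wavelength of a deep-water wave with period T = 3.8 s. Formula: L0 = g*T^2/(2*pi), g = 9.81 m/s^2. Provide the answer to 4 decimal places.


L0 = g * T^2 / (2 * pi)
L0 = 9.81 * 3.8^2 / (2 * pi)
L0 = 9.81 * 14.4400 / 6.28319
L0 = 141.6564 / 6.28319
L0 = 22.5453 m

22.5453


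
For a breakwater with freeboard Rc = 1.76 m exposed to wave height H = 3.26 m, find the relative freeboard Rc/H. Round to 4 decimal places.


Relative freeboard = Rc / H
= 1.76 / 3.26
= 0.5399

0.5399


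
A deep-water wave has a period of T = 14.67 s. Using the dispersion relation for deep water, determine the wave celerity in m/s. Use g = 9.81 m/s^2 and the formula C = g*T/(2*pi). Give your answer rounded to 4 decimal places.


We use the deep-water celerity formula:
C = g * T / (2 * pi)
C = 9.81 * 14.67 / (2 * 3.14159...)
C = 143.912700 / 6.283185
C = 22.9044 m/s

22.9044


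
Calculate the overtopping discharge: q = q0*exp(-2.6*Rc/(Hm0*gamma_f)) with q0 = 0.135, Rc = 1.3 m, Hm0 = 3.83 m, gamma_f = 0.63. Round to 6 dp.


q = q0 * exp(-2.6 * Rc / (Hm0 * gamma_f))
Exponent = -2.6 * 1.3 / (3.83 * 0.63)
= -2.6 * 1.3 / 2.4129
= -1.400804
exp(-1.400804) = 0.246399
q = 0.135 * 0.246399
q = 0.033264 m^3/s/m

0.033264


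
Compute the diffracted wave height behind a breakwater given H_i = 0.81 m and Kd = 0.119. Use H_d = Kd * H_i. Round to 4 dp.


H_d = Kd * H_i
H_d = 0.119 * 0.81
H_d = 0.0964 m

0.0964


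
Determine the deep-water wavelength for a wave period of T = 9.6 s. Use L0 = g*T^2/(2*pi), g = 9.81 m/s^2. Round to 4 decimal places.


L0 = g * T^2 / (2 * pi)
L0 = 9.81 * 9.6^2 / (2 * pi)
L0 = 9.81 * 92.1600 / 6.28319
L0 = 904.0896 / 6.28319
L0 = 143.8903 m

143.8903


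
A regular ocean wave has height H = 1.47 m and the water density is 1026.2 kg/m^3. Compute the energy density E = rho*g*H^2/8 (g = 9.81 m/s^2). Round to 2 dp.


E = (1/8) * rho * g * H^2
E = (1/8) * 1026.2 * 9.81 * 1.47^2
E = 0.125 * 1026.2 * 9.81 * 2.1609
E = 2719.23 J/m^2

2719.23


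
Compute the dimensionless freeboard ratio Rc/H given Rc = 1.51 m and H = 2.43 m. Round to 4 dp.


Relative freeboard = Rc / H
= 1.51 / 2.43
= 0.6214

0.6214


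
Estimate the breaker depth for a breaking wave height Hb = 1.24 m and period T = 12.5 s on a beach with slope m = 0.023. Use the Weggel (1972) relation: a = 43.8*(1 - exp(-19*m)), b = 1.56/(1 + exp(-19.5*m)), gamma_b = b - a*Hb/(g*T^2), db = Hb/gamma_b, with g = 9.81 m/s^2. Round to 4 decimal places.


a = 43.8 * (1 - exp(-19 * m))
exp(-19 * 0.023) = exp(-0.4370) = 0.645971
a = 43.8 * (1 - 0.645971) = 15.506451
b = 1.56 / (1 + exp(-19.5 * m))
exp(-19.5 * 0.023) = exp(-0.4485) = 0.638585
b = 1.56 / (1 + 0.638585) = 0.952041
Hb / (g * T^2) = 1.24 / (9.81 * 12.5^2) = 1.24 / 1532.8125 = 0.00080897
gamma_b = b - a * Hb/(g*T^2) = 0.952041 - 15.506451 * 0.00080897 = 0.939496
db = Hb / gamma_b = 1.24 / 0.939496
db = 1.3199 m

1.3199


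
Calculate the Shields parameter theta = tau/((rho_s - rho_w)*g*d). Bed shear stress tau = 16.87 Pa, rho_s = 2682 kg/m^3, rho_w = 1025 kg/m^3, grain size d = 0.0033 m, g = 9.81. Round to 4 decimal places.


theta = tau / ((rho_s - rho_w) * g * d)
rho_s - rho_w = 2682 - 1025 = 1657
Denominator = 1657 * 9.81 * 0.0033 = 53.642061
theta = 16.87 / 53.642061
theta = 0.3145

0.3145


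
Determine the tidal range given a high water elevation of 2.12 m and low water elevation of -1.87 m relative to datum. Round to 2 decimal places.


Tidal range = High water - Low water
Tidal range = 2.12 - (-1.87)
Tidal range = 3.99 m

3.99


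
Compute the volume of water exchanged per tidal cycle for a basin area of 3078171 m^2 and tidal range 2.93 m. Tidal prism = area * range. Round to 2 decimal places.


Tidal prism = Area * Tidal range
P = 3078171 * 2.93
P = 9019041.03 m^3

9019041.03


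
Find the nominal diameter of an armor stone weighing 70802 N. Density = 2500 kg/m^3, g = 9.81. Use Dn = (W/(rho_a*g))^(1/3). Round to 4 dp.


V = W / (rho_a * g)
V = 70802 / (2500 * 9.81)
V = 70802 / 24525.00
V = 2.886932 m^3
Dn = V^(1/3) = 2.886932^(1/3)
Dn = 1.4239 m

1.4239


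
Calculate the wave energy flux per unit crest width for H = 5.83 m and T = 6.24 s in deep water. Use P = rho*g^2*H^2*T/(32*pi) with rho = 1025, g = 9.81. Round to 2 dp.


P = rho * g^2 * H^2 * T / (32 * pi)
P = 1025 * 9.81^2 * 5.83^2 * 6.24 / (32 * pi)
P = 1025 * 96.2361 * 33.9889 * 6.24 / 100.53096
P = 208105.58 W/m

208105.58


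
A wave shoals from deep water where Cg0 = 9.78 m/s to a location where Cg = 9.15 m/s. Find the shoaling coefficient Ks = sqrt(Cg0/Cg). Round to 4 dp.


Ks = sqrt(Cg0 / Cg)
Ks = sqrt(9.78 / 9.15)
Ks = sqrt(1.0689)
Ks = 1.0339

1.0339


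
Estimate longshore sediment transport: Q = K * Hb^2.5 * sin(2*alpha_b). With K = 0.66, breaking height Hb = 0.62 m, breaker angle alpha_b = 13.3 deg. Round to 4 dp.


Q = K * Hb^2.5 * sin(2 * alpha_b)
Hb^2.5 = 0.62^2.5 = 0.302677
sin(2 * 13.3) = sin(26.6) = 0.447759
Q = 0.66 * 0.302677 * 0.447759
Q = 0.0894 m^3/s

0.0894


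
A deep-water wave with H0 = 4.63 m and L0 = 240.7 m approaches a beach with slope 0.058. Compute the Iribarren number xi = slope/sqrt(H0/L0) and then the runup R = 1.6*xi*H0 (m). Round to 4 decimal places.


xi = slope / sqrt(H0/L0)
H0/L0 = 4.63/240.7 = 0.019236
sqrt(0.019236) = 0.138692
xi = 0.058 / 0.138692 = 0.418192
R = 1.6 * xi * H0 = 1.6 * 0.418192 * 4.63
R = 3.0980 m

3.0980


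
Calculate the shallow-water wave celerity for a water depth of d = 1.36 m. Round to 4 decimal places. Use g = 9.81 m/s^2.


Using the shallow-water approximation:
C = sqrt(g * d) = sqrt(9.81 * 1.36)
C = sqrt(13.3416)
C = 3.6526 m/s

3.6526


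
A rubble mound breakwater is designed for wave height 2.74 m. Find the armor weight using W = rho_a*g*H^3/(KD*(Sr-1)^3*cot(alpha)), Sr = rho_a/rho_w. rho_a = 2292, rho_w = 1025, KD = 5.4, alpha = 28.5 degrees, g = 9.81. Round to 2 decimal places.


Sr = rho_a / rho_w = 2292 / 1025 = 2.236098
(Sr - 1) = 1.236098
(Sr - 1)^3 = 1.888679
cot(28.5) = 1 / tan(28.5) = 1 / 0.542956 = 1.841771
Numerator = 2292 * 9.81 * 2.74^3 = 462525.1036
Denominator = 5.4 * 1.888679 * 1.841771 = 18.783980
W = 462525.1036 / 18.783980
W = 24623.38 N

24623.38


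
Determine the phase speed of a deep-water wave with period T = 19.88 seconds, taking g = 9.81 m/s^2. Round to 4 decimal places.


We use the deep-water celerity formula:
C = g * T / (2 * pi)
C = 9.81 * 19.88 / (2 * 3.14159...)
C = 195.022800 / 6.283185
C = 31.0388 m/s

31.0388
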